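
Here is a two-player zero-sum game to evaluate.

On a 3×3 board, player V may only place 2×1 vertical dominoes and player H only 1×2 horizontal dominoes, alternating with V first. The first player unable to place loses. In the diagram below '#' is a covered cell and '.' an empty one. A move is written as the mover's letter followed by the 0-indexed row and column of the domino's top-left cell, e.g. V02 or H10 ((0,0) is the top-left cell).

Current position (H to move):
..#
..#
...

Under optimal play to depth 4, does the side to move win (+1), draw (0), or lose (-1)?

ply 1, H at ..#/..#/... | H00=-1→###/..#/...; H10=+1→..#/###/...*; H20=-1→..#/..#/##.; H21=-1→..#/..#/.##
ply 2: ..#/###/... is terminal -1 (V); from ..#/..#/... depth 4

value(..#/..#/..., H) = +1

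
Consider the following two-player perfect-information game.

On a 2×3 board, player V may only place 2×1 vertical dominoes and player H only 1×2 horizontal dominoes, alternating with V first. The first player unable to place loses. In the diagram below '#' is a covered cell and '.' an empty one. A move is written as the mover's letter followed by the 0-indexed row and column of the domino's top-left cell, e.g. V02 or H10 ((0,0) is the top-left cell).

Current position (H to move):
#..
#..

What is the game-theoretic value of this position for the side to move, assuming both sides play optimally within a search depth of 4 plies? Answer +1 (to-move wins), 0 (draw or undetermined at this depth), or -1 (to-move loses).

value(#../#.., H) = +1

ply 1, H at #../#.. | H01=+1→###/#..*; H11=+1→#../###
ply 2: ###/#.. is terminal -1 (V); from #../#.. depth 4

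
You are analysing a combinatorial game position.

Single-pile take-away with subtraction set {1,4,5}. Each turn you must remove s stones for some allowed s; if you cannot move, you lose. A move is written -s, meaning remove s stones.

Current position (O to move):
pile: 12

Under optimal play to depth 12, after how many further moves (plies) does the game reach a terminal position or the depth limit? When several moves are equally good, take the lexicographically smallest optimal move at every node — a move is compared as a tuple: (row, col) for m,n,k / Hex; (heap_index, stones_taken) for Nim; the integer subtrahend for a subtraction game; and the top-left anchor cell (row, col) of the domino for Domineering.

PV length from [12]: 5 plies

p1 O@[12]: -1[11]-1 -4[8]+1* -5[7]-1
p2 X@[8]: -1[7]-1* -4[4]-1 -5[3]-1
p3 O@[7]: -1[6]-1 -4[3]-1 -5[2]+1*
p4 X@[2]: -1[1]-1*
p5 O@[1]: -1[0]+1*
p6 X@[0] terminal -1; root [12] d12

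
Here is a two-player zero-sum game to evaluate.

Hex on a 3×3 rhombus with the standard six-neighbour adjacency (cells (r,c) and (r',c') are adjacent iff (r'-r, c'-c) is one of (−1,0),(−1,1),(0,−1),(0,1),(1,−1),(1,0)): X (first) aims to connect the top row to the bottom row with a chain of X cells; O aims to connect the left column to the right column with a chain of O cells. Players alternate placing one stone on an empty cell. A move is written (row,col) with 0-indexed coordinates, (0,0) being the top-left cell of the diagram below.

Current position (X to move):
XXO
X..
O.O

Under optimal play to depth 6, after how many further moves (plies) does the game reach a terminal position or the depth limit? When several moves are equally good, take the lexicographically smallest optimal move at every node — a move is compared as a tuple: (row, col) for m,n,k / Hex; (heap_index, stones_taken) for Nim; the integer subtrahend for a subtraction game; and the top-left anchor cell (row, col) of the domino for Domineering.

PV length from [XXO/X../O.O]: 2 plies

p1 X@[XXO/X../O.O]: (1,1)[XXO/XX./O.O]-1* (1,2)[XXO/X.X/O.O]-1 (2,1)[XXO/X../OXO]-1
p2 O@[XXO/XX./O.O]: (1,2)[XXO/XXO/O.O]-1 (2,1)[XXO/XX./OOO]+1*
p3 X@[XXO/XX./OOO] terminal -1; root [XXO/X../O.O] d6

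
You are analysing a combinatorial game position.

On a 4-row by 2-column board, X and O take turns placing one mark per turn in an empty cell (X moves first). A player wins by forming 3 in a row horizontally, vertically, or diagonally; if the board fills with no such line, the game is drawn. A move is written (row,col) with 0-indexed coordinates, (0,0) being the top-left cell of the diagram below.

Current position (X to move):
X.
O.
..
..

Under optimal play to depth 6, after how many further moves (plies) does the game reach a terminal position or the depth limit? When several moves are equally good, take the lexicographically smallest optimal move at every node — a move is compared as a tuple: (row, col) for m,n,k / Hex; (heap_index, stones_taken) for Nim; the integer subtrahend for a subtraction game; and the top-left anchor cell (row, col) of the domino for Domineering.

PV length from [X./O./../..]: 6 plies

[X./O./../..] X move#1: (0,1):+0/XX/O./../..*, (1,1):+0/X./OX/../.., (2,0):+0/X./O./X./.., (2,1):+0/X./O./.X/.., (3,0):+0/X./O./../X., (3,1):+0/X./O./../.X
[XX/O./../..] O move#2: (1,1):+0/XX/OO/../..*, (2,0):+0/XX/O./O./.., (2,1):+0/XX/O./.O/.., (3,0):+0/XX/O./../O., (3,1):+0/XX/O./../.O
[XX/OO/../..] X move#3: (2,0):+0/XX/OO/X./..*, (2,1):+0/XX/OO/.X/.., (3,0):+0/XX/OO/../X., (3,1):+0/XX/OO/../.X
[XX/OO/X./..] O move#4: (2,1):+0/XX/OO/XO/..*, (3,0):+0/XX/OO/X./O., (3,1):+0/XX/OO/X./.O
[XX/OO/XO/..] X move#5: (3,0):-1/XX/OO/XO/X., (3,1):+0/XX/OO/XO/.X*
[XX/OO/XO/.X] O move#6: (3,0):+0/XX/OO/XO/OX*
[XX/OO/XO/OX] end (terminal +0, X#7); searched X./O./../.. to 6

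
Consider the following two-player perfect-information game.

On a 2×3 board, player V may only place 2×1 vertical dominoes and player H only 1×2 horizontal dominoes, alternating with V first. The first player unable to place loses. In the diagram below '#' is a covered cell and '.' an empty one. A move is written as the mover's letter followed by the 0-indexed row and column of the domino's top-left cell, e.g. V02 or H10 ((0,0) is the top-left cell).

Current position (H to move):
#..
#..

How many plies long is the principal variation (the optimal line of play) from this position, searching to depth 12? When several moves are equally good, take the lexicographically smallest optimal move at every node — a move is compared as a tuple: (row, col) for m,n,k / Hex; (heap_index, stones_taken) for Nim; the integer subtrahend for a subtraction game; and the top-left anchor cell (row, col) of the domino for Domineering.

ply 1, H at #../#.. | H01=+1→###/#..*; H11=+1→#../###
ply 2: ###/#.. is terminal -1 (V); from #../#.. depth 12

PV length from [#../#..]: 1 ply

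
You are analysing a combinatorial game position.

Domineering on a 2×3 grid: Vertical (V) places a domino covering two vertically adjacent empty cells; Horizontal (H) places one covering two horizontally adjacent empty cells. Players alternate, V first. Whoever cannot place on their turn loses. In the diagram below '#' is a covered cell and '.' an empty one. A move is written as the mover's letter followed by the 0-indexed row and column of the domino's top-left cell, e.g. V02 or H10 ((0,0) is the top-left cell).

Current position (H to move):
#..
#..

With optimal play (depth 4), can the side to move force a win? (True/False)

ply 1, H at #../#.. | H01=+1→###/#..*; H11=+1→#../###
ply 2: ###/#.. is terminal -1 (V); from #../#.. depth 4

H winning at [#../#..]: True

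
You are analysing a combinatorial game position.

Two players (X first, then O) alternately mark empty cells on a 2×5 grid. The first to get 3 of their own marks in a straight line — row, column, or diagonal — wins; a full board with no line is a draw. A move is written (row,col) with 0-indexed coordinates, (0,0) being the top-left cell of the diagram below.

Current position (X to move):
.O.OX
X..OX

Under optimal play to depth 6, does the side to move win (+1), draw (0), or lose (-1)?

value(.O.OX/X..OX, X) = 0

p1 X@[.O.OX/X..OX]: (0,0)[XO.OX/X..OX]-1 (0,2)[.OXOX/X..OX]+0* (1,1)[.O.OX/XX.OX]-1 (1,2)[.O.OX/X.XOX]-1
p2 O@[.OXOX/X..OX]: (0,0)[OOXOX/X..OX]+0* (1,1)[.OXOX/XO.OX]+0 (1,2)[.OXOX/X.OOX]+0
p3 X@[OOXOX/X..OX]: (1,1)[OOXOX/XX.OX]+0* (1,2)[OOXOX/X.XOX]+0
p4 O@[OOXOX/XX.OX]: (1,2)[OOXOX/XXOOX]+0*
p5 X@[OOXOX/XXOOX] terminal +0; root [.O.OX/X..OX] d6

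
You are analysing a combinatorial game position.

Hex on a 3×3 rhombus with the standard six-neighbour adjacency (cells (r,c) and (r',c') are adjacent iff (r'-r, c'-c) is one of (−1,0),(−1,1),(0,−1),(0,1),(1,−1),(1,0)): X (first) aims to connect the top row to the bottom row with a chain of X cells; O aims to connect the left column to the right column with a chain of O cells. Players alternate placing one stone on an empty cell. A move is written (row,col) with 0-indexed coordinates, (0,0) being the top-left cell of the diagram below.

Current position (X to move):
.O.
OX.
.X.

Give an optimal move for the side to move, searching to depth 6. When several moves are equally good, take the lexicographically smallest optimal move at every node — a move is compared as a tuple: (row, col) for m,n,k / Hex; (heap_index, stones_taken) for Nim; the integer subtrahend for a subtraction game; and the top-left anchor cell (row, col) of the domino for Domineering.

p1 X@[.O./OX./.X.]: (0,0)[XO./OX./.X.]-1 (0,2)[.OX/OX./.X.]+1* (1,2)[.O./OXX/.X.]-1 (2,0)[.O./OX./XX.]-1 (2,2)[.O./OX./.XX]-1
p2 O@[.OX/OX./.X.] terminal -1; root [.O./OX./.X.] d6

X's best at [.O./OX./.X.]: (0,2)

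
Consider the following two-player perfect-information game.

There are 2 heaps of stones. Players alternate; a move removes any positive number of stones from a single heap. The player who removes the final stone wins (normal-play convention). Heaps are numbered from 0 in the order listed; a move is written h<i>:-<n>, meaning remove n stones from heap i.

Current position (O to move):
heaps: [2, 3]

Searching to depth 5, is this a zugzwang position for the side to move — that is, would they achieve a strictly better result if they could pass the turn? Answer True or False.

[(2,3)] O move#1: h0:-1:-1/(1,3), h0:-2:-1/(0,3), h1:-1:+1/(2,2)*, h1:-2:-1/(2,1), h1:-3:-1/(2,0)
[(2,2)] X move#2: h0:-1:-1/(1,2)*, h0:-2:-1/(0,2), h1:-1:-1/(2,1), h1:-2:-1/(2,0)
[(1,2)] O move#3: h0:-1:-1/(0,2), h1:-1:+1/(1,1)*, h1:-2:-1/(1,0)
[(1,1)] X move#4: h0:-1:-1/(0,1)*, h1:-1:-1/(1,0)
[(0,1)] O move#5: h1:-1:+1/(0,0)*
[(0,0)] end (terminal -1, X#6); searched (2,3) to 5
if O skipped the turn, X would face:
~ [(2,3)] X move#1: h0:-1:-1/(1,3), h0:-2:-1/(0,3), h1:-1:+1/(2,2)*, h1:-2:-1/(2,1), h1:-3:-1/(2,0)
~ [(2,2)] O move#2: h0:-1:-1/(1,2)*, h0:-2:-1/(0,2), h1:-1:-1/(2,1), h1:-2:-1/(2,0)
~ [(1,2)] X move#3: h0:-1:-1/(0,2), h1:-1:+1/(1,1)*, h1:-2:-1/(1,0)
~ [(1,1)] O move#4: h0:-1:-1/(0,1)*, h1:-1:-1/(1,0)
~ [(0,1)] X move#5: h1:-1:+1/(0,0)*
~ [(0,0)] end (terminal -1, O#6); searched (2,3) to 5
compare (O): move=+1 vs pass=-1

zugzwang((2,3), O) = False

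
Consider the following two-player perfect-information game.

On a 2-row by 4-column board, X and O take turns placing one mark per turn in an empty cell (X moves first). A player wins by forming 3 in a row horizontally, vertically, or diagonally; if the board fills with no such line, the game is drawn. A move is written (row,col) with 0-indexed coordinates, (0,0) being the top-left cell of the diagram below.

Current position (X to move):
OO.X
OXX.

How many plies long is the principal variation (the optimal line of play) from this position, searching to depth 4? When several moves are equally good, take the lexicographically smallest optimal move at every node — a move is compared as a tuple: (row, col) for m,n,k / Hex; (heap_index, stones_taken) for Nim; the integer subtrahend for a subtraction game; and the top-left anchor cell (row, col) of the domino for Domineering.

p1 X@[OO.X/OXX.]: (0,2)[OOXX/OXX.]+0 (1,3)[OO.X/OXXX]+1*
p2 O@[OO.X/OXXX] terminal -1; root [OO.X/OXX.] d4

PV length from [OO.X/OXX.]: 1 ply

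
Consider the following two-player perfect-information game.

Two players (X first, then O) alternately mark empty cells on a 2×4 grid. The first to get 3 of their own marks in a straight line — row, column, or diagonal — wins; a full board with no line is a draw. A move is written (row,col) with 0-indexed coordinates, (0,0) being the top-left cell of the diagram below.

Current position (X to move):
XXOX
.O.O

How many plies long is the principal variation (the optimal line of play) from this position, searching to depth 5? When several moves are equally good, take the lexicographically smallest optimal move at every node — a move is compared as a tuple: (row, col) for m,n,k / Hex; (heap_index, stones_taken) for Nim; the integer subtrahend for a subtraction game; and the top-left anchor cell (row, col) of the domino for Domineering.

[XXOX/.O.O] X move#1: (1,0):-1/XXOX/XO.O, (1,2):+0/XXOX/.OXO*
[XXOX/.OXO] O move#2: (1,0):+0/XXOX/OOXO*
[XXOX/OOXO] end (terminal +0, X#3); searched XXOX/.O.O to 5

PV length from [XXOX/.O.O]: 2 plies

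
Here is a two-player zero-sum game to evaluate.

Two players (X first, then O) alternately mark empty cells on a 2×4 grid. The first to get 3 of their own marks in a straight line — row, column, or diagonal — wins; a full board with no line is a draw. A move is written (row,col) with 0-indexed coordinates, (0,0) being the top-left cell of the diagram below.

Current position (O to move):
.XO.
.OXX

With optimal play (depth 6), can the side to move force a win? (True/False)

O winning at [.XO./.OXX]: False

p1 O@[.XO./.OXX]: (0,0)[OXO./.OXX]+0* (0,3)[.XOO/.OXX]+0 (1,0)[.XO./OOXX]+0
p2 X@[OXO./.OXX]: (0,3)[OXOX/.OXX]+0* (1,0)[OXO./XOXX]+0
p3 O@[OXOX/.OXX]: (1,0)[OXOX/OOXX]+0*
p4 X@[OXOX/OOXX] terminal +0; root [.XO./.OXX] d6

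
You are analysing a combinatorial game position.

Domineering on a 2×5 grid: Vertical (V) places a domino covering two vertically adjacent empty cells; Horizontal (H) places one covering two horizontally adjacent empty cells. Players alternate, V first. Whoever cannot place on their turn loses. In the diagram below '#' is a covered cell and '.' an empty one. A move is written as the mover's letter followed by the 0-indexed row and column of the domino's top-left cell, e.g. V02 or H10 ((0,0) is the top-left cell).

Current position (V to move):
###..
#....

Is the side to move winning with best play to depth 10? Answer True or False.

V winning at [###../#....]: True

[###../#....] V move#1: V03:+1/####./#..#.*, V04:-1/###.#/#...#
[####./#..#.] H move#2: H11:-1/####./####.*
[####./####.] V move#3: V04:+1/#####/#####*
[#####/#####] end (terminal -1, H#4); searched ###../#.... to 10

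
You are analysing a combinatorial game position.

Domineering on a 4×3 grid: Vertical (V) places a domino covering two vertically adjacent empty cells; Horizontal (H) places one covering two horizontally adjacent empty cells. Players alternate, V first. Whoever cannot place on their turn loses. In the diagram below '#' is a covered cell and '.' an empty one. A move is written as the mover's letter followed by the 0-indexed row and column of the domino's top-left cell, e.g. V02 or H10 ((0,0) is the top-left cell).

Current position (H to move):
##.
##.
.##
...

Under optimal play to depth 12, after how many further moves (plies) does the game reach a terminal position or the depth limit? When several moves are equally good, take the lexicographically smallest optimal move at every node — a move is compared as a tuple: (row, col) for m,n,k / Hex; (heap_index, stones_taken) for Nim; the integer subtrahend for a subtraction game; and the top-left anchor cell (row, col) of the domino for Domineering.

PV length from [##./##./.##/...]: 2 plies

[##./##./.##/...] H move#1: H30:-1/##./##./.##/##.*, H31:-1/##./##./.##/.##
[##./##./.##/##.] V move#2: V02:+1/###/###/.##/##.*
[###/###/.##/##.] end (terminal -1, H#3); searched ##./##./.##/... to 12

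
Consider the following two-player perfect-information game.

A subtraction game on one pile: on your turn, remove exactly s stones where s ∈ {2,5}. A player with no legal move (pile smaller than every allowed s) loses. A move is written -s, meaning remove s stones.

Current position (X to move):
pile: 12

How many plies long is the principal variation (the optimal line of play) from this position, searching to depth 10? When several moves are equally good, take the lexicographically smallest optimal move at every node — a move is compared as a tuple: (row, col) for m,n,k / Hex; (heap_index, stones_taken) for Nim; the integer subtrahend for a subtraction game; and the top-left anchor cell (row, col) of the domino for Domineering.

[12] X move#1: -2:-1/10, -5:+1/7*
[7] O move#2: -2:-1/5*, -5:-1/2
[5] X move#3: -2:-1/3, -5:+1/0*
[0] end (terminal -1, O#4); searched 12 to 10

PV length from [12]: 3 plies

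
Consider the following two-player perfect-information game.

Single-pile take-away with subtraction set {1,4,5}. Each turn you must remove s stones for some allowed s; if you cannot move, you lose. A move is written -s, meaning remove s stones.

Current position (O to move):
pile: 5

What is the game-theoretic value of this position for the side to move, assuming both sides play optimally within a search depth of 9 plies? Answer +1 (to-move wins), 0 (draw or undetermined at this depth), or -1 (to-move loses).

value(5, O) = +1

ply 1, O at 5 | -1=-1→4; -4=-1→1; -5=+1→0*
ply 2: 0 is terminal -1 (X); from 5 depth 9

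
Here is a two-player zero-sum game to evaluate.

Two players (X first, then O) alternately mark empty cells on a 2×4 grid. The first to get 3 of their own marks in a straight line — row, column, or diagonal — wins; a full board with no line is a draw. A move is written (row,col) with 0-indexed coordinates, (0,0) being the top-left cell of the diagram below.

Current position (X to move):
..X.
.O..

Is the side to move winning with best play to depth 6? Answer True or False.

X winning at [..X./.O..]: True

p1 X@[..X./.O..]: (0,0)[X.X./.O..]+0 (0,1)[.XX./.O..]+1* (0,3)[..XX/.O..]+0 (1,0)[..X./XO..]+0 (1,2)[..X./.OX.]+0 (1,3)[..X./.O.X]+0
p2 O@[.XX./.O..]: (0,0)[OXX./.O..]-1* (0,3)[.XXO/.O..]-1 (1,0)[.XX./OO..]-1 (1,2)[.XX./.OO.]-1 (1,3)[.XX./.O.O]-1
p3 X@[OXX./.O..]: (0,3)[OXXX/.O..]+1* (1,0)[OXX./XO..]+0 (1,2)[OXX./.OX.]+0 (1,3)[OXX./.O.X]+0
p4 O@[OXXX/.O..] terminal -1; root [..X./.O..] d6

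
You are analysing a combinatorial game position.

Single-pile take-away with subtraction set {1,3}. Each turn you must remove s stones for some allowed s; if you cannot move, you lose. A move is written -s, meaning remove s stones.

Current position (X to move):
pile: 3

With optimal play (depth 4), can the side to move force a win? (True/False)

X winning at [3]: True

[3] X move#1: -1:+1/2*, -3:+1/0
[2] O move#2: -1:-1/1*
[1] X move#3: -1:+1/0*
[0] end (terminal -1, O#4); searched 3 to 4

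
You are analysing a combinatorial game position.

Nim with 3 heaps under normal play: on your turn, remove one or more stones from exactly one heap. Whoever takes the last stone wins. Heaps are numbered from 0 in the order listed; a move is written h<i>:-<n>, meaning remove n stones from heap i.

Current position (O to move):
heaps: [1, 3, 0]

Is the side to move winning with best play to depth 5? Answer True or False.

O winning at [(1,3,0)]: True

p1 O@[(1,3,0)]: h0:-1[(0,3,0)]-1 h1:-1[(1,2,0)]-1 h1:-2[(1,1,0)]+1* h1:-3[(1,0,0)]-1
p2 X@[(1,1,0)]: h0:-1[(0,1,0)]-1* h1:-1[(1,0,0)]-1
p3 O@[(0,1,0)]: h1:-1[(0,0,0)]+1*
p4 X@[(0,0,0)] terminal -1; root [(1,3,0)] d5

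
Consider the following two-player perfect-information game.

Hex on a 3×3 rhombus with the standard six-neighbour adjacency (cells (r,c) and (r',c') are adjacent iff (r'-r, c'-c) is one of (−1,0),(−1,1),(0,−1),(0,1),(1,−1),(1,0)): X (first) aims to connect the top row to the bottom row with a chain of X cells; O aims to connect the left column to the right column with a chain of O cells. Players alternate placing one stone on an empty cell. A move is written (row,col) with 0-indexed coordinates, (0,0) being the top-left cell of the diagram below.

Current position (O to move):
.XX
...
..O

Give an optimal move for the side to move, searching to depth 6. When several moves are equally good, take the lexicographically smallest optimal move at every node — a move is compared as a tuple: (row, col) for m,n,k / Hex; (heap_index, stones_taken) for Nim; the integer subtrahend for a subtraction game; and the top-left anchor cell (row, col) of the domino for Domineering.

[.XX/.../..O] O move#1: (0,0):-1/OXX/.../..O, (1,0):-1/.XX/O../..O, (1,1):+1/.XX/.O./..O*, (1,2):-1/.XX/..O/..O, (2,0):-1/.XX/.../O.O, (2,1):-1/.XX/.../.OO
[.XX/.O./..O] X move#2: (0,0):-1/XXX/.O./..O*, (1,0):-1/.XX/XO./..O, (1,2):-1/.XX/.OX/..O, (2,0):-1/.XX/.O./X.O, (2,1):-1/.XX/.O./.XO
[XXX/.O./..O] O move#3: (1,0):+1/XXX/OO./..O*, (1,2):+1/XXX/.OO/..O, (2,0):+1/XXX/.O./O.O, (2,1):+1/XXX/.O./.OO
[XXX/OO./..O] X move#4: (1,2):-1/XXX/OOX/..O*, (2,0):-1/XXX/OO./X.O, (2,1):-1/XXX/OO./.XO
[XXX/OOX/..O] O move#5: (2,0):-1/XXX/OOX/O.O, (2,1):+1/XXX/OOX/.OO*
[XXX/OOX/.OO] end (terminal -1, X#6); searched .XX/.../..O to 6

O's best at [.XX/.../..O]: (1,1)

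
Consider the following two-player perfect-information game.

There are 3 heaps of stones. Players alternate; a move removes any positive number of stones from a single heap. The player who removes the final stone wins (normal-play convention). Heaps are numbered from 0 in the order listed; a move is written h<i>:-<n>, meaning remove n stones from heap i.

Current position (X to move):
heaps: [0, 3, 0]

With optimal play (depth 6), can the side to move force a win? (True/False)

p1 X@[(0,3,0)]: h1:-1[(0,2,0)]-1 h1:-2[(0,1,0)]-1 h1:-3[(0,0,0)]+1*
p2 O@[(0,0,0)] terminal -1; root [(0,3,0)] d6

X winning at [(0,3,0)]: True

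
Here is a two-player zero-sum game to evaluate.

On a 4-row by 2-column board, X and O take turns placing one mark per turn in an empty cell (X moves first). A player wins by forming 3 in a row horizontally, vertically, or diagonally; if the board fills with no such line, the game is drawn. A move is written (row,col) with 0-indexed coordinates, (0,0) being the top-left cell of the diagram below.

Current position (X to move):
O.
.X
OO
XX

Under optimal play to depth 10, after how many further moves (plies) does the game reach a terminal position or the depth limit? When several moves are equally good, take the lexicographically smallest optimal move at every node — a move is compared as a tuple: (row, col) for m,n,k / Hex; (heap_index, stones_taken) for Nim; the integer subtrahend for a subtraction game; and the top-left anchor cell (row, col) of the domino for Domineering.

p1 X@[O./.X/OO/XX]: (0,1)[OX/.X/OO/XX]-1 (1,0)[O./XX/OO/XX]+0*
p2 O@[O./XX/OO/XX]: (0,1)[OO/XX/OO/XX]+0*
p3 X@[OO/XX/OO/XX] terminal +0; root [O./.X/OO/XX] d10

PV length from [O./.X/OO/XX]: 2 plies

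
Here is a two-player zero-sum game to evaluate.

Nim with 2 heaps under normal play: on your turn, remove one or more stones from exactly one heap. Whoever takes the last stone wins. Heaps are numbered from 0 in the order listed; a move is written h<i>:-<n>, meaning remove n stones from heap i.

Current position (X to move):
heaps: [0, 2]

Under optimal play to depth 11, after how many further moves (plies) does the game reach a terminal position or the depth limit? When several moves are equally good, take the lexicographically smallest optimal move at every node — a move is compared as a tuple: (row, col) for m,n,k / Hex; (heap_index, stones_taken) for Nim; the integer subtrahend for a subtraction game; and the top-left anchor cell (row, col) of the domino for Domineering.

[(0,2)] X move#1: h1:-1:-1/(0,1), h1:-2:+1/(0,0)*
[(0,0)] end (terminal -1, O#2); searched (0,2) to 11

PV length from [(0,2)]: 1 ply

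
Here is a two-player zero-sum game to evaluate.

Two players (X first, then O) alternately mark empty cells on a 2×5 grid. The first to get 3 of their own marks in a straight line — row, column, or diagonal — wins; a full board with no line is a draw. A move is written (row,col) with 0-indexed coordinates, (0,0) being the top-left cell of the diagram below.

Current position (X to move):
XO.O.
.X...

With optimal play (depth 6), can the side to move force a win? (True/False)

[XO.O./.X...] X move#1: (0,2):+0/XOXO./.X...*, (0,4):-1/XO.OX/.X..., (1,0):-1/XO.O./XX..., (1,2):-1/XO.O./.XX.., (1,3):-1/XO.O./.X.X., (1,4):-1/XO.O./.X..X
[XOXO./.X...] O move#2: (0,4):-1/XOXOO/.X..., (1,0):+0/XOXO./OX...*, (1,2):+0/XOXO./.XO.., (1,3):+0/XOXO./.X.O., (1,4):-1/XOXO./.X..O
[XOXO./OX...] X move#3: (0,4):+0/XOXOX/OX...*, (1,2):+0/XOXO./OXX.., (1,3):+0/XOXO./OX.X., (1,4):+0/XOXO./OX..X
[XOXOX/OX...] O move#4: (1,2):+0/XOXOX/OXO..*, (1,3):+0/XOXOX/OX.O., (1,4):+0/XOXOX/OX..O
[XOXOX/OXO..] X move#5: (1,3):+0/XOXOX/OXOX.*, (1,4):+0/XOXOX/OXO.X
[XOXOX/OXOX.] O move#6: (1,4):+0/XOXOX/OXOXO*
[XOXOX/OXOXO] end (terminal +0, X#7); searched XO.O./.X... to 6

X winning at [XO.O./.X...]: False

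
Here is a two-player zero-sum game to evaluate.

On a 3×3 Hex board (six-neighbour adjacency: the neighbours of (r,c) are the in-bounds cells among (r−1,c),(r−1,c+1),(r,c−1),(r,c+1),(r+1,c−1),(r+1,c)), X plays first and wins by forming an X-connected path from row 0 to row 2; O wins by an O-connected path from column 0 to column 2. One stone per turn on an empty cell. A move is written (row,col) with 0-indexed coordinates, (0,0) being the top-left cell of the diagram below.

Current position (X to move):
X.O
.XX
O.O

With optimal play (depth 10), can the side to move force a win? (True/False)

X winning at [X.O/.XX/O.O]: True

[X.O/.XX/O.O] X move#1: (0,1):-1/XXO/.XX/O.O, (1,0):-1/X.O/XXX/O.O, (2,1):+1/X.O/.XX/OXO*
[X.O/.XX/OXO] O move#2: (0,1):-1/XOO/.XX/OXO*, (1,0):-1/X.O/OXX/OXO
[XOO/.XX/OXO] X move#3: (1,0):+1/XOO/XXX/OXO*
[XOO/XXX/OXO] end (terminal -1, O#4); searched X.O/.XX/O.O to 10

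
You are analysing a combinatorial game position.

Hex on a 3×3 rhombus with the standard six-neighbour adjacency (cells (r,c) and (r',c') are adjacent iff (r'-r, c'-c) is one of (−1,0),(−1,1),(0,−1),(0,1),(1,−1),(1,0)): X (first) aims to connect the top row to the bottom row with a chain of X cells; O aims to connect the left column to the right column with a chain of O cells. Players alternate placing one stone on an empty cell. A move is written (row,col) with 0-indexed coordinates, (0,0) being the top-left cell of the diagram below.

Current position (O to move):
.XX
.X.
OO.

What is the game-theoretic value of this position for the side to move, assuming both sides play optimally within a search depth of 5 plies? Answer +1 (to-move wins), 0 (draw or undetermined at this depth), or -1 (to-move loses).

value(.XX/.X./OO., O) = +1

p1 O@[.XX/.X./OO.]: (0,0)[OXX/.X./OO.]+1* (1,0)[.XX/OX./OO.]+1 (1,2)[.XX/.XO/OO.]+1 (2,2)[.XX/.X./OOO]+1
p2 X@[OXX/.X./OO.]: (1,0)[OXX/XX./OO.]-1* (1,2)[OXX/.XX/OO.]-1 (2,2)[OXX/.X./OOX]-1
p3 O@[OXX/XX./OO.]: (1,2)[OXX/XXO/OO.]+1* (2,2)[OXX/XX./OOO]+1
p4 X@[OXX/XXO/OO.] terminal -1; root [.XX/.X./OO.] d5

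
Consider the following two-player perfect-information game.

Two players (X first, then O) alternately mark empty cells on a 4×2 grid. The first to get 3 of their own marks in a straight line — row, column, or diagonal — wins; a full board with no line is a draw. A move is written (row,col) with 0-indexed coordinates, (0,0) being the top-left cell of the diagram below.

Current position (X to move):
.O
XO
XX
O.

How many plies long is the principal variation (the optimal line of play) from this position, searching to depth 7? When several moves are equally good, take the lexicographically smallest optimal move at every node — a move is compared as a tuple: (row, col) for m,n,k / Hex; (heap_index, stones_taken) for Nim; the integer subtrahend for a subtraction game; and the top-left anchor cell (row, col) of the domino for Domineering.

ply 1, X at .O/XO/XX/O. | (0,0)=+1→XO/XO/XX/O.*; (3,1)=+0→.O/XO/XX/OX
ply 2: XO/XO/XX/O. is terminal -1 (O); from .O/XO/XX/O. depth 7

PV length from [.O/XO/XX/O.]: 1 ply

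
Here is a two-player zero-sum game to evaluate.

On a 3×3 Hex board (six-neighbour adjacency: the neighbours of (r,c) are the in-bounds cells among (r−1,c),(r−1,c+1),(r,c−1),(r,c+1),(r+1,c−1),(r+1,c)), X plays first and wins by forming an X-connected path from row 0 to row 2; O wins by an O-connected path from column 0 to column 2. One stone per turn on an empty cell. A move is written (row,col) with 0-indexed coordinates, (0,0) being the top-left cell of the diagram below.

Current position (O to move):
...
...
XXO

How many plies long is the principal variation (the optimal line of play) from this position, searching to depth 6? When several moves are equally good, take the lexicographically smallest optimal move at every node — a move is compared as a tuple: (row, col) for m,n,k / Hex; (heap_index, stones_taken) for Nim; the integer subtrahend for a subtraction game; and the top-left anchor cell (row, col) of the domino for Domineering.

p1 O@[.../.../XXO]: (0,0)[O../.../XXO]-1* (0,1)[.O./.../XXO]-1 (0,2)[..O/.../XXO]-1 (1,0)[.../O../XXO]-1 (1,1)[.../.O./XXO]-1 (1,2)[.../..O/XXO]-1
p2 X@[O../.../XXO]: (0,1)[OX./.../XXO]+1* (0,2)[O.X/.../XXO]+1 (1,0)[O../X../XXO]+1 (1,1)[O../.X./XXO]+1 (1,2)[O../..X/XXO]+1
p3 O@[OX./.../XXO]: (0,2)[OXO/.../XXO]-1* (1,0)[OX./O../XXO]-1 (1,1)[OX./.O./XXO]-1 (1,2)[OX./..O/XXO]-1
p4 X@[OXO/.../XXO]: (1,0)[OXO/X../XXO]+1* (1,1)[OXO/.X./XXO]+1 (1,2)[OXO/..X/XXO]+1
p5 O@[OXO/X../XXO] terminal -1; root [.../.../XXO] d6

PV length from [.../.../XXO]: 4 plies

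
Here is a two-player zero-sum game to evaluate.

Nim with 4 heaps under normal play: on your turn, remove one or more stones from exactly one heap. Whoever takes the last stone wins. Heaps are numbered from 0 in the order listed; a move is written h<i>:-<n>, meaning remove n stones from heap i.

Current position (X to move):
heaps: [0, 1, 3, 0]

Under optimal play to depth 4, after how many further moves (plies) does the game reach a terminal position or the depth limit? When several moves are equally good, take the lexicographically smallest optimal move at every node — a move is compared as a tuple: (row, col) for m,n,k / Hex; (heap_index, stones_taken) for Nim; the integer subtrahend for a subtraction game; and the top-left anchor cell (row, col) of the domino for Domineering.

PV length from [(0,1,3,0)]: 3 plies

ply 1, X at (0,1,3,0) | h1:-1=-1→(0,0,3,0); h2:-1=-1→(0,1,2,0); h2:-2=+1→(0,1,1,0)*; h2:-3=-1→(0,1,0,0)
ply 2, O at (0,1,1,0) | h1:-1=-1→(0,0,1,0)*; h2:-1=-1→(0,1,0,0)
ply 3, X at (0,0,1,0) | h2:-1=+1→(0,0,0,0)*
ply 4: (0,0,0,0) is terminal -1 (O); from (0,1,3,0) depth 4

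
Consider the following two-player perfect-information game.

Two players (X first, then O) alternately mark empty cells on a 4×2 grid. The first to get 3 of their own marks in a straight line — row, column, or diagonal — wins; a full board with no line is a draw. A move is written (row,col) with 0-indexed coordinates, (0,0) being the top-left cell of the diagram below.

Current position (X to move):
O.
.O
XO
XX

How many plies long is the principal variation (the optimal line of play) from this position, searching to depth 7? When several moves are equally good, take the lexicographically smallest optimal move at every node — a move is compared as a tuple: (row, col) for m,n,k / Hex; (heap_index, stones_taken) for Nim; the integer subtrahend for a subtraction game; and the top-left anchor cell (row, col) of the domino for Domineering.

[O./.O/XO/XX] X move#1: (0,1):+0/OX/.O/XO/XX, (1,0):+1/O./XO/XO/XX*
[O./XO/XO/XX] end (terminal -1, O#2); searched O./.O/XO/XX to 7

PV length from [O./.O/XO/XX]: 1 ply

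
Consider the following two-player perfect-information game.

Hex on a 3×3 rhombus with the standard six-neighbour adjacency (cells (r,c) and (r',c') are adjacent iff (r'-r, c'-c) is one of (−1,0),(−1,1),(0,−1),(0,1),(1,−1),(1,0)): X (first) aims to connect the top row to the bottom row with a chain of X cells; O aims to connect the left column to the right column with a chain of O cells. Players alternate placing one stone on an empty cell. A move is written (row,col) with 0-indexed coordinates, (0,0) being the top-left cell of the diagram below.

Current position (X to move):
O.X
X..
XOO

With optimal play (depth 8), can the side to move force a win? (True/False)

ply 1, X at O.X/X../XOO | (0,1)=+1→OXX/X../XOO*; (1,1)=+1→O.X/XX./XOO; (1,2)=+1→O.X/X.X/XOO
ply 2: OXX/X../XOO is terminal -1 (O); from O.X/X../XOO depth 8

X winning at [O.X/X../XOO]: True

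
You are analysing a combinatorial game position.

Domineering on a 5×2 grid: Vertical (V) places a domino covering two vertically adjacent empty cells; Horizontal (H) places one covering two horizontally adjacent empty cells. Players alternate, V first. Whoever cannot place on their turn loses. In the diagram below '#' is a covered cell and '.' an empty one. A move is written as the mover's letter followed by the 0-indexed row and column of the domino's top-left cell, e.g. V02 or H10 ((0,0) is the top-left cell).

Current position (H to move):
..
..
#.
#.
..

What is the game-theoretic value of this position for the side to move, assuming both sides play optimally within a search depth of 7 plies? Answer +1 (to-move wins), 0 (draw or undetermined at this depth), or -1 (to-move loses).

value(../../#./#./.., H) = +1

ply 1, H at ../../#./#./.. | H00=+1→##/../#./#./..*; H10=+1→../##/#./#./..; H40=-1→../../#./#./##
ply 2, V at ##/../#./#./.. | V11=-1→##/.#/##/#./..*; V21=-1→##/../##/##/..; V31=-1→##/../#./##/.#
ply 3, H at ##/.#/##/#./.. | H40=+1→##/.#/##/#./##*
ply 4: ##/.#/##/#./## is terminal -1 (V); from ../../#./#./.. depth 7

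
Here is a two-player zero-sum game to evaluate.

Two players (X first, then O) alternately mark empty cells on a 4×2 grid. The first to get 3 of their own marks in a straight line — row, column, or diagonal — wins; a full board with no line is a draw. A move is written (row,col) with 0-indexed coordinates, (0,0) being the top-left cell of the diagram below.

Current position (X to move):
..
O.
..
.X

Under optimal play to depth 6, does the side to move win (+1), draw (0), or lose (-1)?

value(../O./../.X, X) = 0

ply 1, X at ../O./../.X | (0,0)=+0→X./O./../.X*; (0,1)=-1→.X/O./../.X; (1,1)=+0→../OX/../.X; (2,0)=+0→../O./X./.X; (2,1)=+0→../O./.X/.X; (3,0)=+0→../O./../XX
ply 2, O at X./O./../.X | (0,1)=+0→XO/O./../.X*; (1,1)=+0→X./OO/../.X; (2,0)=+0→X./O./O./.X; (2,1)=+0→X./O./.O/.X; (3,0)=+0→X./O./../OX
ply 3, X at XO/O./../.X | (1,1)=+0→XO/OX/../.X*; (2,0)=+0→XO/O./X./.X; (2,1)=+0→XO/O./.X/.X; (3,0)=+0→XO/O./../XX
ply 4, O at XO/OX/../.X | (2,0)=-1→XO/OX/O./.X; (2,1)=+0→XO/OX/.O/.X*; (3,0)=-1→XO/OX/../OX
ply 5, X at XO/OX/.O/.X | (2,0)=+0→XO/OX/XO/.X*; (3,0)=+0→XO/OX/.O/XX
ply 6, O at XO/OX/XO/.X | (3,0)=+0→XO/OX/XO/OX*
ply 7: XO/OX/XO/OX is terminal +0 (X); from ../O./../.X depth 6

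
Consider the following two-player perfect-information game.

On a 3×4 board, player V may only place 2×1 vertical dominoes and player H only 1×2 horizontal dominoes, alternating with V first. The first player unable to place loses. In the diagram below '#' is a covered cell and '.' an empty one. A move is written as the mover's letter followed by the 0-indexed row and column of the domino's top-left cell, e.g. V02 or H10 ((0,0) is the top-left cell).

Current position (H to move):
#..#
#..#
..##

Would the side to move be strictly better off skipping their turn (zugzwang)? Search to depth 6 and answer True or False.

zugzwang(#..#/#..#/..##, H) = False

p1 H@[#..#/#..#/..##]: H01[####/#..#/..##]-1 H11[#..#/####/..##]+1* H20[#..#/#..#/####]-1
p2 V@[#..#/####/..##] terminal -1; root [#..#/#..#/..##] d6
suppose H passes — search the same position with V to move:
pass> p1 V@[#..#/#..#/..##]: V01[##.#/##.#/..##]+1* V02[#.##/#.##/..##]+1 V11[#..#/##.#/.###]-1
pass> p2 H@[##.#/##.#/..##]: H20[##.#/##.#/####]-1*
pass> p3 V@[##.#/##.#/####]: V02[####/####/####]+1*
pass> p4 H@[####/####/####] terminal -1; root [#..#/#..#/..##] d6
for H: play +1, pass -1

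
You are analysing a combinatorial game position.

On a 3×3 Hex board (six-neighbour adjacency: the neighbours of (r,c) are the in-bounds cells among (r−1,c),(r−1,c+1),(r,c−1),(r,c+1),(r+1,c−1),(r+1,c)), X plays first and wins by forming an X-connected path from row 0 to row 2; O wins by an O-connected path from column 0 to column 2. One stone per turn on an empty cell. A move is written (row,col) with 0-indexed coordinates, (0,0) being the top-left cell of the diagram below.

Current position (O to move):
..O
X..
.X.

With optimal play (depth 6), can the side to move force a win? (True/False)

O winning at [..O/X../.X.]: False

[..O/X../.X.] O move#1: (0,0):-1/O.O/X../.X.*, (0,1):-1/.OO/X../.X., (1,1):-1/..O/XO./.X., (1,2):-1/..O/X.O/.X., (2,0):-1/..O/X../OX., (2,2):-1/..O/X../.XO
[O.O/X../.X.] X move#2: (0,1):+1/OXO/X../.X.*, (1,1):-1/O.O/XX./.X., (1,2):-1/O.O/X.X/.X., (2,0):-1/O.O/X../XX., (2,2):-1/O.O/X../.XX
[OXO/X../.X.] O move#3: (1,1):-1/OXO/XO./.X.*, (1,2):-1/OXO/X.O/.X., (2,0):-1/OXO/X../OX., (2,2):-1/OXO/X../.XO
[OXO/XO./.X.] X move#4: (1,2):-1/OXO/XOX/.X., (2,0):+1/OXO/XO./XX.*, (2,2):-1/OXO/XO./.XX
[OXO/XO./XX.] end (terminal -1, O#5); searched ..O/X../.X. to 6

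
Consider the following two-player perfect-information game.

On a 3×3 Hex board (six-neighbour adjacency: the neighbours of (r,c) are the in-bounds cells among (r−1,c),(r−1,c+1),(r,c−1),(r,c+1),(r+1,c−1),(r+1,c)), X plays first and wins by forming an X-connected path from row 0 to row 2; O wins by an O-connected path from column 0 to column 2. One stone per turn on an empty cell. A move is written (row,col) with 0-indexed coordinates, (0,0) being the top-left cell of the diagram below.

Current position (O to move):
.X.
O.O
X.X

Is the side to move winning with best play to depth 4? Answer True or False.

O winning at [.X./O.O/X.X]: True

ply 1, O at .X./O.O/X.X | (0,0)=-1→OX./O.O/X.X; (0,2)=-1→.XO/O.O/X.X; (1,1)=+1→.X./OOO/X.X*; (2,1)=-1→.X./O.O/XOX
ply 2: .X./OOO/X.X is terminal -1 (X); from .X./O.O/X.X depth 4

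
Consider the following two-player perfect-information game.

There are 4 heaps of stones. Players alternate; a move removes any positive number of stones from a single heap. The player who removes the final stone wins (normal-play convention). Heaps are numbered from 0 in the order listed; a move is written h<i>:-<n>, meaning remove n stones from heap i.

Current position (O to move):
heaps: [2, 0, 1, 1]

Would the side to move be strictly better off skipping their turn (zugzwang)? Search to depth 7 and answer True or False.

zugzwang((2,0,1,1), O) = False

[(2,0,1,1)] O move#1: h0:-1:-1/(1,0,1,1), h0:-2:+1/(0,0,1,1)*, h2:-1:-1/(2,0,0,1), h3:-1:-1/(2,0,1,0)
[(0,0,1,1)] X move#2: h2:-1:-1/(0,0,0,1)*, h3:-1:-1/(0,0,1,0)
[(0,0,0,1)] O move#3: h3:-1:+1/(0,0,0,0)*
[(0,0,0,0)] end (terminal -1, X#4); searched (2,0,1,1) to 7
if O skipped the turn, X would face:
~ [(2,0,1,1)] X move#1: h0:-1:-1/(1,0,1,1), h0:-2:+1/(0,0,1,1)*, h2:-1:-1/(2,0,0,1), h3:-1:-1/(2,0,1,0)
~ [(0,0,1,1)] O move#2: h2:-1:-1/(0,0,0,1)*, h3:-1:-1/(0,0,1,0)
~ [(0,0,0,1)] X move#3: h3:-1:+1/(0,0,0,0)*
~ [(0,0,0,0)] end (terminal -1, O#4); searched (2,0,1,1) to 7
compare (O): move=+1 vs pass=-1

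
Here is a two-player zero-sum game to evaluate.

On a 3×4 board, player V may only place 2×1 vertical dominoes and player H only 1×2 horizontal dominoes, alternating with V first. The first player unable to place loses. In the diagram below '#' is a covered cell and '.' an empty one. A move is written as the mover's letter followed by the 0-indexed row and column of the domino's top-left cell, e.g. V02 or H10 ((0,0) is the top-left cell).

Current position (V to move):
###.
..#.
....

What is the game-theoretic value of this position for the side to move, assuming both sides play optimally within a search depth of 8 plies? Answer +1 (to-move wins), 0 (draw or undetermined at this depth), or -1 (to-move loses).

p1 V@[###./..#./....]: V03[####/..##/....]-1 V10[###./#.#./#...]+1* V11[###./.##./.#..]+1 V13[###./..##/...#]-1
p2 H@[###./#.#./#...]: H21[###./#.#./###.]-1* H22[###./#.#./#.##]-1
p3 V@[###./#.#./###.]: V03[####/#.##/###.]+1* V13[###./#.##/####]+1
p4 H@[####/#.##/###.] terminal -1; root [###./..#./....] d8

value(###./..#./...., V) = +1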